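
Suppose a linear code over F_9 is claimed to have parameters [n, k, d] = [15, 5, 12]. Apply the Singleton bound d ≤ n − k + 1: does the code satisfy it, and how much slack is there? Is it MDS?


Singleton RHS = n − k + 1 = 11, slack = -1, bound violated (no such code; not MDS).

Singleton bound: d ≤ n − k + 1.
Here n = 15, k = 5, so n − k + 1 = 11.
Given d = 12, check d ≤ 11: NO.
Slack = (n − k + 1) − d = -1.
The slack is negative: d = 12 exceeds n − k + 1 = 11 by 1, so the Singleton bound is violated and no linear [15, 5, 12]_9 code can exist. In particular it is not MDS (MDS requires d = n − k + 1 exactly).
Description: the claimed parameters are [15, 5, 12]_9; such a code would be impossible (violates the Singleton bound).


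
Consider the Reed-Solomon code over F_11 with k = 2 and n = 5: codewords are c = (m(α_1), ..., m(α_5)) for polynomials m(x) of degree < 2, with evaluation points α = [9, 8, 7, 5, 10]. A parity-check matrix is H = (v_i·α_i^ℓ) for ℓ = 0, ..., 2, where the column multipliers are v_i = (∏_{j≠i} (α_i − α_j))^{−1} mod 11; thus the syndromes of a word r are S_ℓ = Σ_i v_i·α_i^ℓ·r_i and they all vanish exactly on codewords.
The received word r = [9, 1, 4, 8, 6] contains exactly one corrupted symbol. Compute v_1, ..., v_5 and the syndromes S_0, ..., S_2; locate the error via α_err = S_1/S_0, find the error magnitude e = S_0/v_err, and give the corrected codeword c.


S = (2, 10, 6), error at position 4, error magnitude e = 9, c = [9, 1, 4, 10, 6].

Step 1: column multipliers v_i = (∏_{j≠i}(α_i − α_j))^{−1} mod 11.
  i = 1 (α = 9): (9−8)(9−7)(9−5)(9−10) = 1·2·4·(−1) = −8 ≡ 3, so v_1 = 3^{−1} = 4 (mod 11).
  i = 2 (α = 8): (8−9)(8−7)(8−5)(8−10) = (−1)·1·3·(−2) = 6 ≡ 6, so v_2 = 6^{−1} = 2 (mod 11).
  i = 3 (α = 7): (7−9)(7−8)(7−5)(7−10) = (−2)·(−1)·2·(−3) = −12 ≡ 10, so v_3 = 10^{−1} = 10 (mod 11).
  i = 4 (α = 5): (5−9)(5−8)(5−7)(5−10) = (−4)·(−3)·(−2)·(−5) = 120 ≡ 10, so v_4 = 10^{−1} = 10 (mod 11).
  i = 5 (α = 10): (10−9)(10−8)(10−7)(10−5) = 1·2·3·5 = 30 ≡ 8, so v_5 = 8^{−1} = 7 (mod 11).
  v = [4, 2, 10, 10, 7].
Step 2: syndromes of r = [9, 1, 4, 8, 6] (all sums mod 11).
  S_0 = Σ v_i r_i = 4·9 + 2·1 + 10·4 + 10·8 + 7·6 = 200 ≡ 2.
  S_1 = Σ v_i α_i r_i = 4·9·9 + 2·8·1 + 10·7·4 + 10·5·8 + 7·10·6 = 1440 ≡ 10.
  α_i^2 mod 11 = [4, 9, 5, 3, 1].
  S_2 = Σ v_i α_i^2 r_i = 4·4·9 + 2·9·1 + 10·5·4 + 10·3·8 + 7·1·6 = 644 ≡ 6.
  S = (2, 10, 6) ≠ 0, so r is not a codeword (an error is present).
Step 3: locate the error. For a single error e at position i, S_ℓ = v_i·e·α_i^ℓ, so α_err = S_1/S_0.
  S_0^{−1} = 2^{−1} = 6 (mod 11), so α_err = 10·6 = 60 ≡ 5 = α_4. Error position i = 4.
  Consistency check: S_2/S_1 = 6·10 = 60 ≡ 5 = α_err ✓ (single-error assumption holds).
Step 4: error magnitude e = S_0/v_4 = S_0·∏_{j≠4}(α_4 − α_j) = 2·10 = 20 ≡ 9 (mod 11).
Step 5: correct position 4: c_4 = r_4 − e = 8 − 9 ≡ 10 (mod 11). Hence c = [9, 1, 4, 10, 6].
  Check: interpolating c through the α_i gives m(x) = 3 + 8·x (degree < 2) with m(α_i) = c_i for every i, so c is indeed a codeword.


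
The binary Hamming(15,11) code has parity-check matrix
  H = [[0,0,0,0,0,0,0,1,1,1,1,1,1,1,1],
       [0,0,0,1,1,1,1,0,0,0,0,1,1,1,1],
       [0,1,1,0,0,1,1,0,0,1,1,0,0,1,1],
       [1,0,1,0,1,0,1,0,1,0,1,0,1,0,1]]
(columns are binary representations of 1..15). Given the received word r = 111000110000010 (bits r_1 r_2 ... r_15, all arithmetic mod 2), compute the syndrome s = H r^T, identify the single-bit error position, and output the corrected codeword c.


s = (0, 0, 0, 1)^T, error position = 1, corrected codeword c = 011000110000010

Compute s = H r^T mod 2 one row at a time:
  s_1 = 1 + 0 + 0 + 0 + 0 + 0 + 1 + 0 = 2 ≡ 0 (mod 2).
  s_2 = 0 + 0 + 0 + 1 + 0 + 0 + 1 + 0 = 2 ≡ 0 (mod 2).
  s_3 = 1 + 1 + 0 + 1 + 0 + 0 + 1 + 0 = 4 ≡ 0 (mod 2).
  s_4 = 1 + 1 + 0 + 1 + 0 + 0 + 0 + 0 = 3 ≡ 1 (mod 2).
s = (0, 0, 0, 1)^T — this equals column 1 of H (binary 0001), so error is at position 1.
Correct: flip bit 1 of r = 111000110000010 to get c = 011000110000010.


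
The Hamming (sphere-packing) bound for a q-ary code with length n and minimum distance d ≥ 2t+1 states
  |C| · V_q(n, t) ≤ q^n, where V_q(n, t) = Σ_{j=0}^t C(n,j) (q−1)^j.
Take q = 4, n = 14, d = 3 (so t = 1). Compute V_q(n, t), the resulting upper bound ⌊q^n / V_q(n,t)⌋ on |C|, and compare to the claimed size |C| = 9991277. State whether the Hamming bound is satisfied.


V_q(n, t) = 43, q^n = 268435456, Hamming bound = 6242685, |C| = 9991277 > bound (violated).

Step 1: Compute V_q(n, t) = Σ_{j=0}^1 C(n, j) (q−1)^j.
  j = 0: C(14,0)·(3)^0 = 1·1 = 1.
  j = 1: C(14,1)·(3)^1 = 14·3 = 42.
  V_q(n, t) = 1 + 42 = 43.
Step 2: q^n = 4^14 = 268435456.
Step 3: Hamming bound ⌊q^n / V_q(n,t)⌋ = ⌊268435456/43⌋ = 6242685.
Step 4: Compare |C| = 9991277 to 6242685: violated.
The claimed |C| lies above the Hamming bound, so no 4-ary code of length 14 with d ≥ 3 can have 9991277 codewords.


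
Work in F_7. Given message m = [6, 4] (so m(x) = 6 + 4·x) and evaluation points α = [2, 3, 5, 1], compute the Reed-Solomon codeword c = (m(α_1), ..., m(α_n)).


c = [0, 4, 5, 3]

Message polynomial: m(x) = 6 + 4·x (mod 7).
For each evaluation point α_i, compute m(α_i) mod 7:
  α_1 = 2: Horner steps 4 → 0, so m(2) = 0.
  α_2 = 3: Horner steps 4 → 4, so m(3) = 4.
  α_3 = 5: Horner steps 4 → 5, so m(5) = 5.
  α_4 = 1: Horner steps 4 → 3, so m(1) = 3.
Codeword c = [0, 4, 5, 3] ∈ F_7^4.


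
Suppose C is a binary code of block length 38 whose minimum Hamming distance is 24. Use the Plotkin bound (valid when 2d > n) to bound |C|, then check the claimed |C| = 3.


Plotkin bound M ≤ 4; given |C| = 3 ≤ bound (satisfied).

Check applicability: 2d = 48, n = 38.
2d − n = 10 > 0, so Plotkin applies.
Compute d/(2d−n) = 24/10 ≈ 2.4000.
⌊d/(2d−n)⌋ = 2.
Plotkin bound: M ≤ 2·2 = 4.
Given |C| = 3, check: satisfied.
This |C| is below the Plotkin bound.


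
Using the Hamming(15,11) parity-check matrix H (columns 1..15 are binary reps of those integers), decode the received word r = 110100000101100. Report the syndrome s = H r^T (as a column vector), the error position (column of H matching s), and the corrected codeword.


s = (1, 1, 0, 0)^T, error position = 12, corrected codeword c = 110100000100100

Compute s = H r^T mod 2 one row at a time:
  s_1 = 0 + 0 + 1 + 0 + 1 + 1 + 0 + 0 = 3 ≡ 1 (mod 2).
  s_2 = 1 + 0 + 0 + 0 + 1 + 1 + 0 + 0 = 3 ≡ 1 (mod 2).
  s_3 = 1 + 0 + 0 + 0 + 1 + 0 + 0 + 0 = 2 ≡ 0 (mod 2).
  s_4 = 1 + 0 + 0 + 0 + 0 + 0 + 1 + 0 = 2 ≡ 0 (mod 2).
s = (1, 1, 0, 0)^T — this equals column 12 of H (binary 1100), so error is at position 12.
Correct: flip bit 12 of r = 110100000101100 to get c = 110100000100100.


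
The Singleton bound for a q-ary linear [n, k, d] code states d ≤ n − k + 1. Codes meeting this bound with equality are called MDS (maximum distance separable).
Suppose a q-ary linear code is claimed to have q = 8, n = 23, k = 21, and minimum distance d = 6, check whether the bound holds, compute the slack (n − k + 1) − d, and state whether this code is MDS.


Singleton RHS = n − k + 1 = 3, slack = -3, bound violated (no such code; not MDS).

Singleton bound: d ≤ n − k + 1.
Here n = 23, k = 21, so n − k + 1 = 3.
Given d = 6, check d ≤ 3: NO.
Slack = (n − k + 1) − d = -3.
The slack is negative: d = 6 exceeds n − k + 1 = 3 by 3, so the Singleton bound is violated and no linear [23, 21, 6]_8 code can exist. In particular it is not MDS (MDS requires d = n − k + 1 exactly).
Description: the claimed parameters are [23, 21, 6]_8; such a code would be impossible (violates the Singleton bound).


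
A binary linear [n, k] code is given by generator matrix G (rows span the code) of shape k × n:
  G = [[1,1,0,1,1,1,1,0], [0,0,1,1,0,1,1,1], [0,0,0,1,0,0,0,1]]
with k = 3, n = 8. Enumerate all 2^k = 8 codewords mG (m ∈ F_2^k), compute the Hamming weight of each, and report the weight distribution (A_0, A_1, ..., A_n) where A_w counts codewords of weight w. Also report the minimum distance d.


Weight distribution: A_0 = 1, A_2 = 1, A_3 = 1, A_5 = 3, A_6 = 2. Minimum distance d = 2.

Enumerate all 2^3 = 8 messages m ∈ F_2^3.
For each, compute codeword c = mG in F_2^8, then tally its weight.
  m = 000 → c = 00000000, weight = 0.
  m = 100 → c = 11011110, weight = 6.
  m = 010 → c = 00110111, weight = 5.
  m = 110 → c = 11101001, weight = 5.
  m = 001 → c = 00010001, weight = 2.
  m = 101 → c = 11001111, weight = 6.
  m = 011 → c = 00100110, weight = 3.
  m = 111 → c = 11111000, weight = 5.
Tally weights:
  weight 0: 1 codewords.
  weight 2: 1 codewords.
  weight 3: 1 codewords.
  weight 5: 3 codewords.
  weight 6: 2 codewords.
Minimum distance d = smallest w > 0 with A_w > 0 = 2.
Sanity: Σ A_w = 8 = 2^3 = 8 ✓.


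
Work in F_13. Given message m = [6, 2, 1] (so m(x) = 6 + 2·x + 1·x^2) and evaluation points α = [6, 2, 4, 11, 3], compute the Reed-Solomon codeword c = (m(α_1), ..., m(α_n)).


c = [2, 1, 4, 6, 8]

Message polynomial: m(x) = 6 + 2·x + 1·x^2 (mod 13).
For each evaluation point α_i, compute m(α_i) mod 13:
  α_1 = 6: Horner steps 1 → 8 → 2, so m(6) = 2.
  α_2 = 2: Horner steps 1 → 4 → 1, so m(2) = 1.
  α_3 = 4: Horner steps 1 → 6 → 4, so m(4) = 4.
  α_4 = 11: Horner steps 1 → 0 → 6, so m(11) = 6.
  α_5 = 3: Horner steps 1 → 5 → 8, so m(3) = 8.
Codeword c = [2, 1, 4, 6, 8] ∈ F_13^5.


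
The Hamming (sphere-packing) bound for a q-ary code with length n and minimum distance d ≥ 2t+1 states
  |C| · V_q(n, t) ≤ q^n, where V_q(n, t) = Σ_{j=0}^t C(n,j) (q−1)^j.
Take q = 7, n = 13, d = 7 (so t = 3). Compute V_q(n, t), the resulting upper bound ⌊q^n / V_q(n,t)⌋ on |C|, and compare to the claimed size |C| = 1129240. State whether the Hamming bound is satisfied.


V_q(n, t) = 64663, q^n = 96889010407, Hamming bound = 1498368, |C| = 1129240 ≤ bound (satisfied).

Step 1: Compute V_q(n, t) = Σ_{j=0}^3 C(n, j) (q−1)^j.
  j = 0: C(13,0)·(6)^0 = 1·1 = 1.
  j = 1: C(13,1)·(6)^1 = 13·6 = 78.
  j = 2: C(13,2)·(6)^2 = 78·36 = 2808.
  j = 3: C(13,3)·(6)^3 = 286·216 = 61776.
  V_q(n, t) = 1 + 78 + 2808 + 61776 = 64663.
Step 2: q^n = 7^13 = 96889010407.
Step 3: Hamming bound ⌊q^n / V_q(n,t)⌋ = ⌊96889010407/64663⌋ = 1498368.
Step 4: Compare |C| = 1129240 to 1498368: satisfied.
The claimed |C| lies below the Hamming bound.


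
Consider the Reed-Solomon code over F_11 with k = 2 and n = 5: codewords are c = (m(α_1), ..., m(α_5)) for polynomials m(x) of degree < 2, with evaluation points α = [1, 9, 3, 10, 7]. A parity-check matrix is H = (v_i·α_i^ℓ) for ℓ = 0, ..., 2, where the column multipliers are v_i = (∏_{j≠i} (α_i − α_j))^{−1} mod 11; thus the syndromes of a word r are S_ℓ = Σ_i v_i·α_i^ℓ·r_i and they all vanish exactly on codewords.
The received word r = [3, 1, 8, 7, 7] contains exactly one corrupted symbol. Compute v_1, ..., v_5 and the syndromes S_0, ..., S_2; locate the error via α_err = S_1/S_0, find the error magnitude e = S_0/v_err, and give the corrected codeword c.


S = (10, 1, 10), error at position 4, error magnitude e = 9, c = [3, 1, 8, 9, 7].

Step 1: column multipliers v_i = (∏_{j≠i}(α_i − α_j))^{−1} mod 11.
  i = 1 (α = 1): (1−9)(1−3)(1−10)(1−7) = (−8)·(−2)·(−9)·(−6) = 864 ≡ 6, so v_1 = 6^{−1} = 2 (mod 11).
  i = 2 (α = 9): (9−1)(9−3)(9−10)(9−7) = 8·6·(−1)·2 = −96 ≡ 3, so v_2 = 3^{−1} = 4 (mod 11).
  i = 3 (α = 3): (3−1)(3−9)(3−10)(3−7) = 2·(−6)·(−7)·(−4) = −336 ≡ 5, so v_3 = 5^{−1} = 9 (mod 11).
  i = 4 (α = 10): (10−1)(10−9)(10−3)(10−7) = 9·1·7·3 = 189 ≡ 2, so v_4 = 2^{−1} = 6 (mod 11).
  i = 5 (α = 7): (7−1)(7−9)(7−3)(7−10) = 6·(−2)·4·(−3) = 144 ≡ 1, so v_5 = 1^{−1} = 1 (mod 11).
  v = [2, 4, 9, 6, 1].
Step 2: syndromes of r = [3, 1, 8, 7, 7] (all sums mod 11).
  S_0 = Σ v_i r_i = 2·3 + 4·1 + 9·8 + 6·7 + 1·7 = 131 ≡ 10.
  S_1 = Σ v_i α_i r_i = 2·1·3 + 4·9·1 + 9·3·8 + 6·10·7 + 1·7·7 = 727 ≡ 1.
  α_i^2 mod 11 = [1, 4, 9, 1, 5].
  S_2 = Σ v_i α_i^2 r_i = 2·1·3 + 4·4·1 + 9·9·8 + 6·1·7 + 1·5·7 = 747 ≡ 10.
  S = (10, 1, 10) ≠ 0, so r is not a codeword (an error is present).
Step 3: locate the error. For a single error e at position i, S_ℓ = v_i·e·α_i^ℓ, so α_err = S_1/S_0.
  S_0^{−1} = 10^{−1} = 10 (mod 11), so α_err = 1·10 = 10 ≡ 10 = α_4. Error position i = 4.
  Consistency check: S_2/S_1 = 10·1 = 10 ≡ 10 = α_err ✓ (single-error assumption holds).
Step 4: error magnitude e = S_0/v_4 = S_0·∏_{j≠4}(α_4 − α_j) = 10·2 = 20 ≡ 9 (mod 11).
Step 5: correct position 4: c_4 = r_4 − e = 7 − 9 ≡ 9 (mod 11). Hence c = [3, 1, 8, 9, 7].
  Check: interpolating c through the α_i gives m(x) = 6 + 8·x (degree < 2) with m(α_i) = c_i for every i, so c is indeed a codeword.


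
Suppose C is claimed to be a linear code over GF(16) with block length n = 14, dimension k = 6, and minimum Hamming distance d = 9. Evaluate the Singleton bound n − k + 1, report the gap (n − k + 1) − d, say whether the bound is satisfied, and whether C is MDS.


Singleton RHS = n − k + 1 = 9, slack = 0, bound satisfied, MDS.

Singleton bound: d ≤ n − k + 1.
Here n = 14, k = 6, so n − k + 1 = 9.
Given d = 9, check d ≤ 9: YES.
Slack = (n − k + 1) − d = 0.
The code is MDS (slack = 0).
Description: the claimed parameters are [14, 6, 9]_16; such a code would be MDS (meets Singleton bound).


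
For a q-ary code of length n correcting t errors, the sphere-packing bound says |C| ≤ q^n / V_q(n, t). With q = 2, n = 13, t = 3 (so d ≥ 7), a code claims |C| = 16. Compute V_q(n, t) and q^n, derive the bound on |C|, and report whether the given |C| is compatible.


V_q(n, t) = 378, q^n = 8192, Hamming bound = 21, |C| = 16 ≤ bound (satisfied).

Step 1: Compute V_q(n, t) = Σ_{j=0}^3 C(n, j) (q−1)^j.
  j = 0: C(13,0)·(1)^0 = 1·1 = 1.
  j = 1: C(13,1)·(1)^1 = 13·1 = 13.
  j = 2: C(13,2)·(1)^2 = 78·1 = 78.
  j = 3: C(13,3)·(1)^3 = 286·1 = 286.
  V_q(n, t) = 1 + 13 + 78 + 286 = 378.
Step 2: q^n = 2^13 = 8192.
Step 3: Hamming bound ⌊q^n / V_q(n,t)⌋ = ⌊8192/378⌋ = 21.
Step 4: Compare |C| = 16 to 21: satisfied.
The claimed |C| lies below the Hamming bound.


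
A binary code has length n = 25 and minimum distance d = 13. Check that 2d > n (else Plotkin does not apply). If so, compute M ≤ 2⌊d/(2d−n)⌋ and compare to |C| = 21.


Plotkin bound M ≤ 26; given |C| = 21 ≤ bound (satisfied).

Check applicability: 2d = 26, n = 25.
2d − n = 1 > 0, so Plotkin applies.
Compute d/(2d−n) = 13/1 ≈ 13.0000.
⌊d/(2d−n)⌋ = 13.
Plotkin bound: M ≤ 2·13 = 26.
Given |C| = 21, check: satisfied.
This |C| is below the Plotkin bound.


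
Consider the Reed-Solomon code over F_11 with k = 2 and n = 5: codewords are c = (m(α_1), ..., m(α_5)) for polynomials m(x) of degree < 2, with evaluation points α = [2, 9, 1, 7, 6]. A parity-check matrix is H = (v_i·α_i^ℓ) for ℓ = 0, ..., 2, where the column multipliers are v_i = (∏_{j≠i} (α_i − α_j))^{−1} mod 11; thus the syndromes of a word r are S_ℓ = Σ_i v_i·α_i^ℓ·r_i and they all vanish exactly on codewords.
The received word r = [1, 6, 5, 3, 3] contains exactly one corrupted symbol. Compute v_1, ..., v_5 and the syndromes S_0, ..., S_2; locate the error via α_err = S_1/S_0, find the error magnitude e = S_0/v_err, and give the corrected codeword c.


S = (8, 4, 2), error at position 5, error magnitude e = 7, c = [1, 6, 5, 3, 7].

Step 1: column multipliers v_i = (∏_{j≠i}(α_i − α_j))^{−1} mod 11.
  i = 1 (α = 2): (2−9)(2−1)(2−7)(2−6) = (−7)·1·(−5)·(−4) = −140 ≡ 3, so v_1 = 3^{−1} = 4 (mod 11).
  i = 2 (α = 9): (9−2)(9−1)(9−7)(9−6) = 7·8·2·3 = 336 ≡ 6, so v_2 = 6^{−1} = 2 (mod 11).
  i = 3 (α = 1): (1−2)(1−9)(1−7)(1−6) = (−1)·(−8)·(−6)·(−5) = 240 ≡ 9, so v_3 = 9^{−1} = 5 (mod 11).
  i = 4 (α = 7): (7−2)(7−9)(7−1)(7−6) = 5·(−2)·6·1 = −60 ≡ 6, so v_4 = 6^{−1} = 2 (mod 11).
  i = 5 (α = 6): (6−2)(6−9)(6−1)(6−7) = 4·(−3)·5·(−1) = 60 ≡ 5, so v_5 = 5^{−1} = 9 (mod 11).
  v = [4, 2, 5, 2, 9].
Step 2: syndromes of r = [1, 6, 5, 3, 3] (all sums mod 11).
  S_0 = Σ v_i r_i = 4·1 + 2·6 + 5·5 + 2·3 + 9·3 = 74 ≡ 8.
  S_1 = Σ v_i α_i r_i = 4·2·1 + 2·9·6 + 5·1·5 + 2·7·3 + 9·6·3 = 345 ≡ 4.
  α_i^2 mod 11 = [4, 4, 1, 5, 3].
  S_2 = Σ v_i α_i^2 r_i = 4·4·1 + 2·4·6 + 5·1·5 + 2·5·3 + 9·3·3 = 200 ≡ 2.
  S = (8, 4, 2) ≠ 0, so r is not a codeword (an error is present).
Step 3: locate the error. For a single error e at position i, S_ℓ = v_i·e·α_i^ℓ, so α_err = S_1/S_0.
  S_0^{−1} = 8^{−1} = 7 (mod 11), so α_err = 4·7 = 28 ≡ 6 = α_5. Error position i = 5.
  Consistency check: S_2/S_1 = 2·3 = 6 ≡ 6 = α_err ✓ (single-error assumption holds).
Step 4: error magnitude e = S_0/v_5 = S_0·∏_{j≠5}(α_5 − α_j) = 8·5 = 40 ≡ 7 (mod 11).
Step 5: correct position 5: c_5 = r_5 − e = 3 − 7 ≡ 7 (mod 11). Hence c = [1, 6, 5, 3, 7].
  Check: interpolating c through the α_i gives m(x) = 9 + 7·x (degree < 2) with m(α_i) = c_i for every i, so c is indeed a codeword.


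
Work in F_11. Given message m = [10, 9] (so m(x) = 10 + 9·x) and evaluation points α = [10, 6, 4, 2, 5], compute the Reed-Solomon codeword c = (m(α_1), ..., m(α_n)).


c = [1, 9, 2, 6, 0]

Message polynomial: m(x) = 10 + 9·x (mod 11).
For each evaluation point α_i, compute m(α_i) mod 11:
  α_1 = 10: Horner steps 9 → 1, so m(10) = 1.
  α_2 = 6: Horner steps 9 → 9, so m(6) = 9.
  α_3 = 4: Horner steps 9 → 2, so m(4) = 2.
  α_4 = 2: Horner steps 9 → 6, so m(2) = 6.
  α_5 = 5: Horner steps 9 → 0, so m(5) = 0.
Codeword c = [1, 9, 2, 6, 0] ∈ F_11^5.


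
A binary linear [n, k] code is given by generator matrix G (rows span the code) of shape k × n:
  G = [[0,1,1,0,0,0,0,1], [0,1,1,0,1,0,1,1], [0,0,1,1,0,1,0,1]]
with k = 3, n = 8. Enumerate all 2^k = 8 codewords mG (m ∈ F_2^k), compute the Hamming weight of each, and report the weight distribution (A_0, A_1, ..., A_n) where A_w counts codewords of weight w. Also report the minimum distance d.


Weight distribution: A_0 = 1, A_2 = 1, A_3 = 2, A_4 = 1, A_5 = 2, A_6 = 1. Minimum distance d = 2.

Enumerate all 2^3 = 8 messages m ∈ F_2^3.
For each, compute codeword c = mG in F_2^8, then tally its weight.
  m = 000 → c = 00000000, weight = 0.
  m = 100 → c = 01100001, weight = 3.
  m = 010 → c = 01101011, weight = 5.
  m = 110 → c = 00001010, weight = 2.
  m = 001 → c = 00110101, weight = 4.
  m = 101 → c = 01010100, weight = 3.
  m = 011 → c = 01011110, weight = 5.
  m = 111 → c = 00111111, weight = 6.
Tally weights:
  weight 0: 1 codewords.
  weight 2: 1 codewords.
  weight 3: 2 codewords.
  weight 4: 1 codewords.
  weight 5: 2 codewords.
  weight 6: 1 codewords.
Minimum distance d = smallest w > 0 with A_w > 0 = 2.
Sanity: Σ A_w = 8 = 2^3 = 8 ✓.


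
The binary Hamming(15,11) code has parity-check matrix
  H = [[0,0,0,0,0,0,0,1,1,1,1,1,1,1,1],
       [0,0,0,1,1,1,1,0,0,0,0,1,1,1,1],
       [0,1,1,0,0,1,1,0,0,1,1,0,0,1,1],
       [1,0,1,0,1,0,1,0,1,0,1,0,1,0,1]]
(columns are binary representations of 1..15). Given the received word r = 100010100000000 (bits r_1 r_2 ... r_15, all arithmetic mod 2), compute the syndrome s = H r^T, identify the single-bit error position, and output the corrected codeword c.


s = (0, 0, 1, 1)^T, error position = 3, corrected codeword c = 101010100000000

Compute s = H r^T mod 2 one row at a time:
  s_1 = 0 + 0 + 0 + 0 + 0 + 0 + 0 + 0 = 0 ≡ 0 (mod 2).
  s_2 = 0 + 1 + 0 + 1 + 0 + 0 + 0 + 0 = 2 ≡ 0 (mod 2).
  s_3 = 0 + 0 + 0 + 1 + 0 + 0 + 0 + 0 = 1 ≡ 1 (mod 2).
  s_4 = 1 + 0 + 1 + 1 + 0 + 0 + 0 + 0 = 3 ≡ 1 (mod 2).
s = (0, 0, 1, 1)^T — this equals column 3 of H (binary 0011), so error is at position 3.
Correct: flip bit 3 of r = 100010100000000 to get c = 101010100000000.


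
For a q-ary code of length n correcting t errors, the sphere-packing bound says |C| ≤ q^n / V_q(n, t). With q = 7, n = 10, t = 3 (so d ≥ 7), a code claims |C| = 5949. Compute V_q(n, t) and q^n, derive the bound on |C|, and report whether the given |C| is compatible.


V_q(n, t) = 27601, q^n = 282475249, Hamming bound = 10234, |C| = 5949 ≤ bound (satisfied).

Step 1: Compute V_q(n, t) = Σ_{j=0}^3 C(n, j) (q−1)^j.
  j = 0: C(10,0)·(6)^0 = 1·1 = 1.
  j = 1: C(10,1)·(6)^1 = 10·6 = 60.
  j = 2: C(10,2)·(6)^2 = 45·36 = 1620.
  j = 3: C(10,3)·(6)^3 = 120·216 = 25920.
  V_q(n, t) = 1 + 60 + 1620 + 25920 = 27601.
Step 2: q^n = 7^10 = 282475249.
Step 3: Hamming bound ⌊q^n / V_q(n,t)⌋ = ⌊282475249/27601⌋ = 10234.
Step 4: Compare |C| = 5949 to 10234: satisfied.
The claimed |C| lies below the Hamming bound.


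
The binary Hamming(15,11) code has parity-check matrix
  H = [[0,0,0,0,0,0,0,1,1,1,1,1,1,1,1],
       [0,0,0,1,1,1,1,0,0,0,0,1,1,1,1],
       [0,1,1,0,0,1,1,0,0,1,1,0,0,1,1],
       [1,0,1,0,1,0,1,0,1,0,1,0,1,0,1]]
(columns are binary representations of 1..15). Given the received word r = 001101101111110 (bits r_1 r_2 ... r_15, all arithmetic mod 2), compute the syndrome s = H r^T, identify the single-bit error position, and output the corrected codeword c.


s = (0, 0, 0, 1)^T, error position = 1, corrected codeword c = 101101101111110

Compute s = H r^T mod 2 one row at a time:
  s_1 = 0 + 1 + 1 + 1 + 1 + 1 + 1 + 0 = 6 ≡ 0 (mod 2).
  s_2 = 1 + 0 + 1 + 1 + 1 + 1 + 1 + 0 = 6 ≡ 0 (mod 2).
  s_3 = 0 + 1 + 1 + 1 + 1 + 1 + 1 + 0 = 6 ≡ 0 (mod 2).
  s_4 = 0 + 1 + 0 + 1 + 1 + 1 + 1 + 0 = 5 ≡ 1 (mod 2).
s = (0, 0, 0, 1)^T — this equals column 1 of H (binary 0001), so error is at position 1.
Correct: flip bit 1 of r = 001101101111110 to get c = 101101101111110.


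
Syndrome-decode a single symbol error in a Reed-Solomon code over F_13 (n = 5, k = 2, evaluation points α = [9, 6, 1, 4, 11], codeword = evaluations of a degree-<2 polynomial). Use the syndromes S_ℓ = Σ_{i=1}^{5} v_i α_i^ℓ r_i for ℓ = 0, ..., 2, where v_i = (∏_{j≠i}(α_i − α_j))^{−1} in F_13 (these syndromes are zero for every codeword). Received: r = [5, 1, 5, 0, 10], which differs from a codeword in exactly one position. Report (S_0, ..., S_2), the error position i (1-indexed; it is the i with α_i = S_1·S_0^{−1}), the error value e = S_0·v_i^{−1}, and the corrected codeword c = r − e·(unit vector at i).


S = (5, 6, 2), error at position 1, error magnitude e = 9, c = [9, 1, 5, 0, 10].

Step 1: column multipliers v_i = (∏_{j≠i}(α_i − α_j))^{−1} mod 13.
  i = 1 (α = 9): (9−6)(9−1)(9−4)(9−11) = 3·8·5·(−2) = −240 ≡ 7, so v_1 = 7^{−1} = 2 (mod 13).
  i = 2 (α = 6): (6−9)(6−1)(6−4)(6−11) = (−3)·5·2·(−5) = 150 ≡ 7, so v_2 = 7^{−1} = 2 (mod 13).
  i = 3 (α = 1): (1−9)(1−6)(1−4)(1−11) = (−8)·(−5)·(−3)·(−10) = 1200 ≡ 4, so v_3 = 4^{−1} = 10 (mod 13).
  i = 4 (α = 4): (4−9)(4−6)(4−1)(4−11) = (−5)·(−2)·3·(−7) = −210 ≡ 11, so v_4 = 11^{−1} = 6 (mod 13).
  i = 5 (α = 11): (11−9)(11−6)(11−1)(11−4) = 2·5·10·7 = 700 ≡ 11, so v_5 = 11^{−1} = 6 (mod 13).
  v = [2, 2, 10, 6, 6].
Step 2: syndromes of r = [5, 1, 5, 0, 10] (all sums mod 13).
  S_0 = Σ v_i r_i = 2·5 + 2·1 + 10·5 + 6·0 + 6·10 = 122 ≡ 5.
  S_1 = Σ v_i α_i r_i = 2·9·5 + 2·6·1 + 10·1·5 + 6·4·0 + 6·11·10 = 812 ≡ 6.
  α_i^2 mod 13 = [3, 10, 1, 3, 4].
  S_2 = Σ v_i α_i^2 r_i = 2·3·5 + 2·10·1 + 10·1·5 + 6·3·0 + 6·4·10 = 340 ≡ 2.
  S = (5, 6, 2) ≠ 0, so r is not a codeword (an error is present).
Step 3: locate the error. For a single error e at position i, S_ℓ = v_i·e·α_i^ℓ, so α_err = S_1/S_0.
  S_0^{−1} = 5^{−1} = 8 (mod 13), so α_err = 6·8 = 48 ≡ 9 = α_1. Error position i = 1.
  Consistency check: S_2/S_1 = 2·11 = 22 ≡ 9 = α_err ✓ (single-error assumption holds).
Step 4: error magnitude e = S_0/v_1 = S_0·∏_{j≠1}(α_1 − α_j) = 5·7 = 35 ≡ 9 (mod 13).
Step 5: correct position 1: c_1 = r_1 − e = 5 − 9 ≡ 9 (mod 13). Hence c = [9, 1, 5, 0, 10].
  Check: interpolating c through the α_i gives m(x) = 11 + 7·x (degree < 2) with m(α_i) = c_i for every i, so c is indeed a codeword.


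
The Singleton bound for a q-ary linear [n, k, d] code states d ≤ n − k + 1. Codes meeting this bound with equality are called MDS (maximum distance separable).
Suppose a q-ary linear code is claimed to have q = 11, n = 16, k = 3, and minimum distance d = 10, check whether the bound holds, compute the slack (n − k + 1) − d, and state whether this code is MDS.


Singleton RHS = n − k + 1 = 14, slack = 4, bound satisfied, not MDS.

Singleton bound: d ≤ n − k + 1.
Here n = 16, k = 3, so n − k + 1 = 14.
Given d = 10, check d ≤ 14: YES.
Slack = (n − k + 1) − d = 4.
The code is NOT MDS (slack = 4 > 0).
Description: the claimed parameters are [16, 3, 10]_11; such a code would be non-MDS.


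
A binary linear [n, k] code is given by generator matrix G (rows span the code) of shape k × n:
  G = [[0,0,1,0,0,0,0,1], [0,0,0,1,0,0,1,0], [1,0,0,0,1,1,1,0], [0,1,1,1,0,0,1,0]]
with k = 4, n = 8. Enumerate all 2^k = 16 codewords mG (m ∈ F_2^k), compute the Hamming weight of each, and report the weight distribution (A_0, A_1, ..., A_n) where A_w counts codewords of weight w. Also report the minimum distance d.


Weight distribution: A_0 = 1, A_2 = 4, A_4 = 5, A_6 = 6. Minimum distance d = 2.

Enumerate all 2^4 = 16 messages m ∈ F_2^4.
For each, compute codeword c = mG in F_2^8, then tally its weight.
  m = 0000 → c = 00000000, weight = 0.
  m = 1000 → c = 00100001, weight = 2.
  m = 0100 → c = 00010010, weight = 2.
  m = 1100 → c = 00110011, weight = 4.
  m = 0010 → c = 10001110, weight = 4.
  m = 1010 → c = 10101111, weight = 6.
  m = 0110 → c = 10011100, weight = 4.
  m = 1110 → c = 10111101, weight = 6.
  m = 0001 → c = 01110010, weight = 4.
  m = 1001 → c = 01010011, weight = 4.
  m = 0101 → c = 01100000, weight = 2.
  m = 1101 → c = 01000001, weight = 2.
  m = 0011 → c = 11111100, weight = 6.
  m = 1011 → c = 11011101, weight = 6.
  m = 0111 → c = 11101110, weight = 6.
  m = 1111 → c = 11001111, weight = 6.
Tally weights:
  weight 0: 1 codewords.
  weight 2: 4 codewords.
  weight 4: 5 codewords.
  weight 6: 6 codewords.
Minimum distance d = smallest w > 0 with A_w > 0 = 2.
Sanity: Σ A_w = 16 = 2^4 = 16 ✓.


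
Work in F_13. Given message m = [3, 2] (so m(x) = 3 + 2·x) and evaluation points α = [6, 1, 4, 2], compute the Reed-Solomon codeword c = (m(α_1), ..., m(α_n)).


c = [2, 5, 11, 7]

Message polynomial: m(x) = 3 + 2·x (mod 13).
For each evaluation point α_i, compute m(α_i) mod 13:
  α_1 = 6: Horner steps 2 → 2, so m(6) = 2.
  α_2 = 1: Horner steps 2 → 5, so m(1) = 5.
  α_3 = 4: Horner steps 2 → 11, so m(4) = 11.
  α_4 = 2: Horner steps 2 → 7, so m(2) = 7.
Codeword c = [2, 5, 11, 7] ∈ F_13^4.


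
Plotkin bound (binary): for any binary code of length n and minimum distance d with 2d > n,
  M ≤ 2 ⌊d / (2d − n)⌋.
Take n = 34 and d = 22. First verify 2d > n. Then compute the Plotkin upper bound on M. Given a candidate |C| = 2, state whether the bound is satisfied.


Plotkin bound M ≤ 4; given |C| = 2 ≤ bound (satisfied).

Check applicability: 2d = 44, n = 34.
2d − n = 10 > 0, so Plotkin applies.
Compute d/(2d−n) = 22/10 ≈ 2.2000.
⌊d/(2d−n)⌋ = 2.
Plotkin bound: M ≤ 2·2 = 4.
Given |C| = 2, check: satisfied.
This |C| is below the Plotkin bound.


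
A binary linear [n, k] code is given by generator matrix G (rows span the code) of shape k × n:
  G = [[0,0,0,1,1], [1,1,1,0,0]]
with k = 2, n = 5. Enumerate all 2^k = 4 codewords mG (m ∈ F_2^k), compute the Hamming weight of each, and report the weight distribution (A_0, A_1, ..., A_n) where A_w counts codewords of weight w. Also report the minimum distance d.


Weight distribution: A_0 = 1, A_2 = 1, A_3 = 1, A_5 = 1. Minimum distance d = 2.

Enumerate all 2^2 = 4 messages m ∈ F_2^2.
For each, compute codeword c = mG in F_2^5, then tally its weight.
  m = 00 → c = 00000, weight = 0.
  m = 10 → c = 00011, weight = 2.
  m = 01 → c = 11100, weight = 3.
  m = 11 → c = 11111, weight = 5.
Tally weights:
  weight 0: 1 codewords.
  weight 2: 1 codewords.
  weight 3: 1 codewords.
  weight 5: 1 codewords.
Minimum distance d = smallest w > 0 with A_w > 0 = 2.
Sanity: Σ A_w = 4 = 2^2 = 4 ✓.


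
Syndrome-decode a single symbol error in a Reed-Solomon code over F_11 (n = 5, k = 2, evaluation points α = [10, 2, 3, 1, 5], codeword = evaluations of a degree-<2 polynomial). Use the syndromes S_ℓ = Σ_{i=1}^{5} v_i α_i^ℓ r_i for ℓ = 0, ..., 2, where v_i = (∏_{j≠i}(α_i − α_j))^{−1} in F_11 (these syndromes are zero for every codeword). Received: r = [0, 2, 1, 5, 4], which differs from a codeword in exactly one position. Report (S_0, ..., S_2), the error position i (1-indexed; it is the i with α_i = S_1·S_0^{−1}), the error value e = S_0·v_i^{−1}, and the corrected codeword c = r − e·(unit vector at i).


S = (4, 1, 3), error at position 3, error magnitude e = 2, c = [0, 2, 10, 5, 4].

Step 1: column multipliers v_i = (∏_{j≠i}(α_i − α_j))^{−1} mod 11.
  i = 1 (α = 10): (10−2)(10−3)(10−1)(10−5) = 8·7·9·5 = 2520 ≡ 1, so v_1 = 1^{−1} = 1 (mod 11).
  i = 2 (α = 2): (2−10)(2−3)(2−1)(2−5) = (−8)·(−1)·1·(−3) = −24 ≡ 9, so v_2 = 9^{−1} = 5 (mod 11).
  i = 3 (α = 3): (3−10)(3−2)(3−1)(3−5) = (−7)·1·2·(−2) = 28 ≡ 6, so v_3 = 6^{−1} = 2 (mod 11).
  i = 4 (α = 1): (1−10)(1−2)(1−3)(1−5) = (−9)·(−1)·(−2)·(−4) = 72 ≡ 6, so v_4 = 6^{−1} = 2 (mod 11).
  i = 5 (α = 5): (5−10)(5−2)(5−3)(5−1) = (−5)·3·2·4 = −120 ≡ 1, so v_5 = 1^{−1} = 1 (mod 11).
  v = [1, 5, 2, 2, 1].
Step 2: syndromes of r = [0, 2, 1, 5, 4] (all sums mod 11).
  S_0 = Σ v_i r_i = 1·0 + 5·2 + 2·1 + 2·5 + 1·4 = 26 ≡ 4.
  S_1 = Σ v_i α_i r_i = 1·10·0 + 5·2·2 + 2·3·1 + 2·1·5 + 1·5·4 = 56 ≡ 1.
  α_i^2 mod 11 = [1, 4, 9, 1, 3].
  S_2 = Σ v_i α_i^2 r_i = 1·1·0 + 5·4·2 + 2·9·1 + 2·1·5 + 1·3·4 = 80 ≡ 3.
  S = (4, 1, 3) ≠ 0, so r is not a codeword (an error is present).
Step 3: locate the error. For a single error e at position i, S_ℓ = v_i·e·α_i^ℓ, so α_err = S_1/S_0.
  S_0^{−1} = 4^{−1} = 3 (mod 11), so α_err = 1·3 = 3 ≡ 3 = α_3. Error position i = 3.
  Consistency check: S_2/S_1 = 3·1 = 3 ≡ 3 = α_err ✓ (single-error assumption holds).
Step 4: error magnitude e = S_0/v_3 = S_0·∏_{j≠3}(α_3 − α_j) = 4·6 = 24 ≡ 2 (mod 11).
Step 5: correct position 3: c_3 = r_3 − e = 1 − 2 ≡ 10 (mod 11). Hence c = [0, 2, 10, 5, 4].
  Check: interpolating c through the α_i gives m(x) = 8 + 8·x (degree < 2) with m(α_i) = c_i for every i, so c is indeed a codeword.


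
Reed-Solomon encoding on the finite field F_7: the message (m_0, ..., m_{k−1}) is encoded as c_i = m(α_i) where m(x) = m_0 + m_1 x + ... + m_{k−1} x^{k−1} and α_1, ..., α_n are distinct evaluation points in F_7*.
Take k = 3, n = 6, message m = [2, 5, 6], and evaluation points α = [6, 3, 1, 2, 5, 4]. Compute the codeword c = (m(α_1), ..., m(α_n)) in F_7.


c = [3, 1, 6, 1, 2, 6]

Message polynomial: m(x) = 2 + 5·x + 6·x^2 (mod 7).
For each evaluation point α_i, compute m(α_i) mod 7:
  α_1 = 6: Horner steps 6 → 6 → 3, so m(6) = 3.
  α_2 = 3: Horner steps 6 → 2 → 1, so m(3) = 1.
  α_3 = 1: Horner steps 6 → 4 → 6, so m(1) = 6.
  α_4 = 2: Horner steps 6 → 3 → 1, so m(2) = 1.
  α_5 = 5: Horner steps 6 → 0 → 2, so m(5) = 2.
  α_6 = 4: Horner steps 6 → 1 → 6, so m(4) = 6.
Codeword c = [3, 1, 6, 1, 2, 6] ∈ F_7^6.


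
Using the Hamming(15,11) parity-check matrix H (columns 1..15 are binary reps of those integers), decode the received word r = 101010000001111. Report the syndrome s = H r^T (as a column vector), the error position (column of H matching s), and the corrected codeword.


s = (0, 1, 1, 1)^T, error position = 7, corrected codeword c = 101010100001111

Compute s = H r^T mod 2 one row at a time:
  s_1 = 0 + 0 + 0 + 0 + 1 + 1 + 1 + 1 = 4 ≡ 0 (mod 2).
  s_2 = 0 + 1 + 0 + 0 + 1 + 1 + 1 + 1 = 5 ≡ 1 (mod 2).
  s_3 = 0 + 1 + 0 + 0 + 0 + 0 + 1 + 1 = 3 ≡ 1 (mod 2).
  s_4 = 1 + 1 + 1 + 0 + 0 + 0 + 1 + 1 = 5 ≡ 1 (mod 2).
s = (0, 1, 1, 1)^T — this equals column 7 of H (binary 0111), so error is at position 7.
Correct: flip bit 7 of r = 101010000001111 to get c = 101010100001111.


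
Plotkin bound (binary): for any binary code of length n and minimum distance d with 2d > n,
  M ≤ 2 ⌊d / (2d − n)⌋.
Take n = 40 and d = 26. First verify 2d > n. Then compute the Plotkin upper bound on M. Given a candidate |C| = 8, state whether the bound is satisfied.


Plotkin bound M ≤ 4; given |C| = 8 > bound (violated).

Check applicability: 2d = 52, n = 40.
2d − n = 12 > 0, so Plotkin applies.
Compute d/(2d−n) = 26/12 ≈ 2.1667.
⌊d/(2d−n)⌋ = 2.
Plotkin bound: M ≤ 2·2 = 4.
Given |C| = 8, check: VIOLATED.
This |C| is above the Plotkin bound, so no binary code with n = 40, d = 26 and 8 codewords exists.


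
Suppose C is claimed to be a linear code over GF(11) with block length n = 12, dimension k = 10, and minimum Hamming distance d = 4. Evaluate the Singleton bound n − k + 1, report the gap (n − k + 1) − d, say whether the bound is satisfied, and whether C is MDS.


Singleton RHS = n − k + 1 = 3, slack = -1, bound violated (no such code; not MDS).

Singleton bound: d ≤ n − k + 1.
Here n = 12, k = 10, so n − k + 1 = 3.
Given d = 4, check d ≤ 3: NO.
Slack = (n − k + 1) − d = -1.
The slack is negative: d = 4 exceeds n − k + 1 = 3 by 1, so the Singleton bound is violated and no linear [12, 10, 4]_11 code can exist. In particular it is not MDS (MDS requires d = n − k + 1 exactly).
Description: the claimed parameters are [12, 10, 4]_11; such a code would be impossible (violates the Singleton bound).


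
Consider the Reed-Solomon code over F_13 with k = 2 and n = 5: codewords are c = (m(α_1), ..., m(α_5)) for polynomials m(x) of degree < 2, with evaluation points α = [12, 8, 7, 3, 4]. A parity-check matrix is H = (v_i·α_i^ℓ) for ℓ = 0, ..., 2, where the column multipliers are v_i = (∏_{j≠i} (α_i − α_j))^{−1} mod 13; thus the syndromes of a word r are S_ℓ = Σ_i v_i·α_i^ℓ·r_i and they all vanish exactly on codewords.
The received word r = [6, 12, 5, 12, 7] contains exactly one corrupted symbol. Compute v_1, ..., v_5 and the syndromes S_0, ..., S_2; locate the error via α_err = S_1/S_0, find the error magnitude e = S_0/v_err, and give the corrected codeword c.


S = (7, 4, 6), error at position 2, error magnitude e = 12, c = [6, 0, 5, 12, 7].

Step 1: column multipliers v_i = (∏_{j≠i}(α_i − α_j))^{−1} mod 13.
  i = 1 (α = 12): (12−8)(12−7)(12−3)(12−4) = 4·5·9·8 = 1440 ≡ 10, so v_1 = 10^{−1} = 4 (mod 13).
  i = 2 (α = 8): (8−12)(8−7)(8−3)(8−4) = (−4)·1·5·4 = −80 ≡ 11, so v_2 = 11^{−1} = 6 (mod 13).
  i = 3 (α = 7): (7−12)(7−8)(7−3)(7−4) = (−5)·(−1)·4·3 = 60 ≡ 8, so v_3 = 8^{−1} = 5 (mod 13).
  i = 4 (α = 3): (3−12)(3−8)(3−7)(3−4) = (−9)·(−5)·(−4)·(−1) = 180 ≡ 11, so v_4 = 11^{−1} = 6 (mod 13).
  i = 5 (α = 4): (4−12)(4−8)(4−7)(4−3) = (−8)·(−4)·(−3)·1 = −96 ≡ 8, so v_5 = 8^{−1} = 5 (mod 13).
  v = [4, 6, 5, 6, 5].
Step 2: syndromes of r = [6, 12, 5, 12, 7] (all sums mod 13).
  S_0 = Σ v_i r_i = 4·6 + 6·12 + 5·5 + 6·12 + 5·7 = 228 ≡ 7.
  S_1 = Σ v_i α_i r_i = 4·12·6 + 6·8·12 + 5·7·5 + 6·3·12 + 5·4·7 = 1395 ≡ 4.
  α_i^2 mod 13 = [1, 12, 10, 9, 3].
  S_2 = Σ v_i α_i^2 r_i = 4·1·6 + 6·12·12 + 5·10·5 + 6·9·12 + 5·3·7 = 1891 ≡ 6.
  S = (7, 4, 6) ≠ 0, so r is not a codeword (an error is present).
Step 3: locate the error. For a single error e at position i, S_ℓ = v_i·e·α_i^ℓ, so α_err = S_1/S_0.
  S_0^{−1} = 7^{−1} = 2 (mod 13), so α_err = 4·2 = 8 ≡ 8 = α_2. Error position i = 2.
  Consistency check: S_2/S_1 = 6·10 = 60 ≡ 8 = α_err ✓ (single-error assumption holds).
Step 4: error magnitude e = S_0/v_2 = S_0·∏_{j≠2}(α_2 − α_j) = 7·11 = 77 ≡ 12 (mod 13).
Step 5: correct position 2: c_2 = r_2 − e = 12 − 12 ≡ 0 (mod 13). Hence c = [6, 0, 5, 12, 7].
  Check: interpolating c through the α_i gives m(x) = 1 + 8·x (degree < 2) with m(α_i) = c_i for every i, so c is indeed a codeword.


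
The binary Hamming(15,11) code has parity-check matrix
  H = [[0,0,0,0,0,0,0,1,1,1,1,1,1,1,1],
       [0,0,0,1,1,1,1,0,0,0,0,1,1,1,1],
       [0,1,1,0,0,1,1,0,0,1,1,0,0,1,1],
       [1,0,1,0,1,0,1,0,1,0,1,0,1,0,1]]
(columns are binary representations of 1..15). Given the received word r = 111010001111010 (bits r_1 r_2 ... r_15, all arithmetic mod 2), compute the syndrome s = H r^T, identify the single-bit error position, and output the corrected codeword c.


s = (1, 1, 1, 1)^T, error position = 15, corrected codeword c = 111010001111011

Compute s = H r^T mod 2 one row at a time:
  s_1 = 0 + 1 + 1 + 1 + 1 + 0 + 1 + 0 = 5 ≡ 1 (mod 2).
  s_2 = 0 + 1 + 0 + 0 + 1 + 0 + 1 + 0 = 3 ≡ 1 (mod 2).
  s_3 = 1 + 1 + 0 + 0 + 1 + 1 + 1 + 0 = 5 ≡ 1 (mod 2).
  s_4 = 1 + 1 + 1 + 0 + 1 + 1 + 0 + 0 = 5 ≡ 1 (mod 2).
s = (1, 1, 1, 1)^T — this equals column 15 of H (binary 1111), so error is at position 15.
Correct: flip bit 15 of r = 111010001111010 to get c = 111010001111011.


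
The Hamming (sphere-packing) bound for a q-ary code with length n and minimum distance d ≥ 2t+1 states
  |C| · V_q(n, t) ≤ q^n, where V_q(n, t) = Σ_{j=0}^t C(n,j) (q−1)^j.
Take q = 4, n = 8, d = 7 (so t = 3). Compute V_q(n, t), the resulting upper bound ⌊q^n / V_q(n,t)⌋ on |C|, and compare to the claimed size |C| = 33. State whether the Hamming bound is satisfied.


V_q(n, t) = 1789, q^n = 65536, Hamming bound = 36, |C| = 33 ≤ bound (satisfied).

Step 1: Compute V_q(n, t) = Σ_{j=0}^3 C(n, j) (q−1)^j.
  j = 0: C(8,0)·(3)^0 = 1·1 = 1.
  j = 1: C(8,1)·(3)^1 = 8·3 = 24.
  j = 2: C(8,2)·(3)^2 = 28·9 = 252.
  j = 3: C(8,3)·(3)^3 = 56·27 = 1512.
  V_q(n, t) = 1 + 24 + 252 + 1512 = 1789.
Step 2: q^n = 4^8 = 65536.
Step 3: Hamming bound ⌊q^n / V_q(n,t)⌋ = ⌊65536/1789⌋ = 36.
Step 4: Compare |C| = 33 to 36: satisfied.
The claimed |C| lies below the Hamming bound.


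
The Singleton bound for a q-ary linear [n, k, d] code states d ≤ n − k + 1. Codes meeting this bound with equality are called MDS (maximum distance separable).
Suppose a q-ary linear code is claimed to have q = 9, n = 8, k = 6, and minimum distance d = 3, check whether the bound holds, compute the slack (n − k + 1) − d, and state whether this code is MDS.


Singleton RHS = n − k + 1 = 3, slack = 0, bound satisfied, MDS.

Singleton bound: d ≤ n − k + 1.
Here n = 8, k = 6, so n − k + 1 = 3.
Given d = 3, check d ≤ 3: YES.
Slack = (n − k + 1) − d = 0.
The code is MDS (slack = 0).
Description: the claimed parameters are [8, 6, 3]_9; such a code would be MDS (meets Singleton bound).


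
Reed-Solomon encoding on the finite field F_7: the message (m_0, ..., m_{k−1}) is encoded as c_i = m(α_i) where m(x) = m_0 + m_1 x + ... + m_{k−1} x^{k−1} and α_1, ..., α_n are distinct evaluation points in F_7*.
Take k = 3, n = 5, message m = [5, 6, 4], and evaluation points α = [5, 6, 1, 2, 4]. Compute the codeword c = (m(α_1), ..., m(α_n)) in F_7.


c = [2, 3, 1, 5, 2]

Message polynomial: m(x) = 5 + 6·x + 4·x^2 (mod 7).
For each evaluation point α_i, compute m(α_i) mod 7:
  α_1 = 5: Horner steps 4 → 5 → 2, so m(5) = 2.
  α_2 = 6: Horner steps 4 → 2 → 3, so m(6) = 3.
  α_3 = 1: Horner steps 4 → 3 → 1, so m(1) = 1.
  α_4 = 2: Horner steps 4 → 0 → 5, so m(2) = 5.
  α_5 = 4: Horner steps 4 → 1 → 2, so m(4) = 2.
Codeword c = [2, 3, 1, 5, 2] ∈ F_7^5.


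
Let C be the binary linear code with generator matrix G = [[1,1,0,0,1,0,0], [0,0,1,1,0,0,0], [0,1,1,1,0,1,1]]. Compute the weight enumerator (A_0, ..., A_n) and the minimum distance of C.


Weight distribution: A_0 = 1, A_2 = 1, A_3 = 2, A_4 = 1, A_5 = 2, A_6 = 1. Minimum distance d = 2.

Enumerate all 2^3 = 8 messages m ∈ F_2^3.
For each, compute codeword c = mG in F_2^7, then tally its weight.
  m = 000 → c = 0000000, weight = 0.
  m = 100 → c = 1100100, weight = 3.
  m = 010 → c = 0011000, weight = 2.
  m = 110 → c = 1111100, weight = 5.
  m = 001 → c = 0111011, weight = 5.
  m = 101 → c = 1011111, weight = 6.
  m = 011 → c = 0100011, weight = 3.
  m = 111 → c = 1000111, weight = 4.
Tally weights:
  weight 0: 1 codewords.
  weight 2: 1 codewords.
  weight 3: 2 codewords.
  weight 4: 1 codewords.
  weight 5: 2 codewords.
  weight 6: 1 codewords.
Minimum distance d = smallest w > 0 with A_w > 0 = 2.
Sanity: Σ A_w = 8 = 2^3 = 8 ✓.
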